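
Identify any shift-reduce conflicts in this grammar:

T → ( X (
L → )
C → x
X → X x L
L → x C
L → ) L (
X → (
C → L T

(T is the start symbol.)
Yes — I7: [L → ) .] vs [L → . )]; I12: [C → x .] vs [C → . x]

Augment with T' → T and build the canonical LR(0) collection (I0 = CLOSURE({[T' → . T]}), then GOTO on every symbol after a dot until no new states appear). It has 16 states:
  I0: { [T → . ( X (], [T' → . T] }  — shift
  I1: { [T → ( . X (], [X → . (], [X → . X x L] }  — shift
  I2: { [T' → T .] }  — accept
  I3: { [X → ( .] }  — reduce
  I4: { [T → ( X . (], [X → X . x L] }  — shift
  I5: { [T → ( X ( .] }  — reduce
  I6: { [L → . ) L (], [L → . )], [L → . x C], [X → X x . L] }  — shift
  I7: { [L → ) . L (], [L → ) .], [L → . ) L (], [L → . )], [L → . x C] }  — shift, reduce
  I8: { [X → X x L .] }  — reduce
  I9: { [C → . L T], [C → . x], [L → . ) L (], [L → . )], [L → . x C], [L → x . C] }  — shift
  I10: { [L → x C .] }  — reduce
  I11: { [C → L . T], [T → . ( X (] }  — shift
  I12: { [C → . L T], [C → . x], [C → x .], [L → . ) L (], [L → . )], [L → . x C], [L → x . C] }  — shift, reduce
  I13: { [C → L T .] }  — reduce
  I14: { [L → ) L . (] }  — shift
  I15: { [L → ) L ( .] }  — reduce

I7 contains reduce item [L → ) .] and shift items [L → . )], [L → . ) L (], [L → . x C] — shift-reduce conflict.
I12 contains reduce item [C → x .] and shift items [C → . x], [L → . )], [L → . ) L (], [L → . x C] — shift-reduce conflict.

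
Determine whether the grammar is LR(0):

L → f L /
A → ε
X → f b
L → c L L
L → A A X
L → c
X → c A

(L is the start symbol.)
A grammar is LR(0) if no state in the canonical LR(0) collection has:
  - both a shift item (dot before a terminal) and a complete item (shift-reduce conflict), or
  - two or more complete items (reduce-reduce conflict; the accept item [L' → L .] counts as a complete item here).

Augment with L' → L and build the canonical LR(0) collection (I0 = CLOSURE({[L' → . L]}), then GOTO on every symbol after a dot until no new states appear). It has 15 states:
  I0: { [A → .], [L → . A A X], [L → . c L L], [L → . c], [L → . f L /], [L' → . L] }  — shift, reduce
  I1: { [A → .], [L → A . A X] }  — reduce
  I2: { [L' → L .] }  — accept
  I3: { [A → .], [L → . A A X], [L → . c L L], [L → . c], [L → . f L /], [L → c . L L], [L → c .] }  — shift, 2 reduces
  I4: { [A → .], [L → . A A X], [L → . c L L], [L → . c], [L → . f L /], [L → f . L /] }  — shift, reduce
  I5: { [L → f L . /] }  — shift
  I6: { [L → f L / .] }  — reduce
  I7: { [A → .], [L → . A A X], [L → . c L L], [L → . c], [L → . f L /], [L → c L . L] }  — shift, reduce
  I8: { [L → c L L .] }  — reduce
  I9: { [L → A A . X], [X → . c A], [X → . f b] }  — shift
  I10: { [L → A A X .] }  — reduce
  I11: { [A → .], [X → c . A] }  — reduce
  I12: { [X → f . b] }  — shift
  I13: { [X → f b .] }  — reduce
  I14: { [X → c A .] }  — reduce

Conflict in state I0:
  Shift-reduce conflict between [A → .] and [L → . c]
So the grammar is NOT LR(0).

Answer: No. Shift-reduce conflict between [A → .] and [L → . c]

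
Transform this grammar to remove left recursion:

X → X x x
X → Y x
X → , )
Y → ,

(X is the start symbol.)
X → Y x X'
X → , ) X'
X' → x x X'
X' → ε
Y → ,

X is directly left-recursive. The standard transformation for
  A → A α₁ | ... | A α_m | β₁ | ... | β_n
is
  A  → β₁ A' | ... | β_n A'
  A' → α₁ A' | ... | α_m A' | ε

X → Y x becomes X → Y x X'
X → , ) becomes X → , ) X'
X → X x x becomes X' → x x X'
Add X' → ε

Productions for other non-terminals are unchanged:
  Y → ,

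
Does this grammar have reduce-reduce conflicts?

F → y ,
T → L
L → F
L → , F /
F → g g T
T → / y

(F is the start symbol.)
Augment with F' → F and build the canonical LR(0) collection (I0 = CLOSURE({[F' → . F]}), then GOTO on every symbol after a dot until no new states appear). It has 14 states:
  I0: { [F → . g g T], [F → . y ,], [F' → . F] }  — shift
  I1: { [F' → F .] }  — accept
  I2: { [F → g . g T] }  — shift
  I3: { [F → y . ,] }  — shift
  I4: { [F → y , .] }  — reduce
  I5: { [F → . g g T], [F → . y ,], [F → g g . T], [L → . , F /], [L → . F], [T → . / y], [T → . L] }  — shift
  I6: { [F → . g g T], [F → . y ,], [L → , . F /] }  — shift
  I7: { [T → / . y] }  — shift
  I8: { [L → F .] }  — reduce
  I9: { [T → L .] }  — reduce
  I10: { [F → g g T .] }  — reduce
  I11: { [T → / y .] }  — reduce
  I12: { [L → , F . /] }  — shift
  I13: { [L → , F / .] }  — reduce

No state contains more than one complete item.

Answer: No reduce-reduce conflicts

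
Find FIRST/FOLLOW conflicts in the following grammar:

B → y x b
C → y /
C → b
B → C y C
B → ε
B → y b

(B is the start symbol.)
No FIRST/FOLLOW conflicts.

Nullable non-terminals: B.
FIRST sets used below: FIRST(C) = { 'b', 'y' }

B: nullable alternative(s) B → ε; FOLLOW(B) = { $ }
  B → y x b: FIRST \ {ε} = { 'y' } — disjoint from FOLLOW(B)
  B → C y C: FIRST \ {ε} = { 'b', 'y' } — disjoint from FOLLOW(B)
  B → ε: FIRST \ {ε} = { } — this is the only nullable alternative, skip
  B → y b: FIRST \ {ε} = { 'y' } — disjoint from FOLLOW(B)

C has no nullable alternative, so no FIRST/FOLLOW check is needed there.

No FIRST/FOLLOW conflicts found.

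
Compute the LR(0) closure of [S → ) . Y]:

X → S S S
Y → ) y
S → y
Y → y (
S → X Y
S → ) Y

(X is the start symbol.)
Start with: [S → ) . Y]
  [S → ) . Y] has the dot before Y: add [Y → . ) y], [Y → . y (]
No further items can be added.

CLOSURE = { [S → ) . Y], [Y → . ) y], [Y → . y (] }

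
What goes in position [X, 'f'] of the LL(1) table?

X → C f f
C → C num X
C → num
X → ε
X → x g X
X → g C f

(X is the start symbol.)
X → ε

To find M[X, 'f'], we find productions for X where 'f' is in the predict set (PREDICT(N → α) = (FIRST(α) \ {ε}) ∪ (FOLLOW(N) if α ⇒* ε)).

Relevant sets:
  FIRST(C) = { 'num' }
  FOLLOW(X) = { $, 'f', 'num' }

X → C f f: PREDICT = { 'num' }
X → ε: PREDICT = { $, 'f', 'num' }
  'f' is in predict set, so this production goes in M[X, 'f']
X → x g X: PREDICT = { 'x' }
X → g C f: PREDICT = { 'g' }

M[X, 'f'] = X → ε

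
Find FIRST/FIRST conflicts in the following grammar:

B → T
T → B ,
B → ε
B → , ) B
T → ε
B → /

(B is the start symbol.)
A FIRST/FIRST conflict occurs when two productions N → α and N → β for the same non-terminal have FIRST(α) ∩ FIRST(β) ≠ ∅ (with ε ∈ FIRST of a nullable right-hand side, so two nullable alternatives also conflict).

FIRST sets of the non-terminals at (or reachable through a nullable prefix from) the front of some alternative:
  FIRST(T) = { ',', '/', ε }
  FIRST(B) = { ',', '/', ε }

Productions for B:
  B → T: FIRST = { ',', '/', ε }
  B → ε: FIRST = { ε }
  B → , ) B: FIRST = { ',' }
  B → /: FIRST = { '/' }
Productions for T:
  T → B ,: FIRST = { ',', '/' }
  T → ε: FIRST = { ε }

Conflict for B: B → T and B → ε
  Overlap: { ε }
Conflict for B: B → T and B → , ) B
  Overlap: { ',' }
Conflict for B: B → T and B → /
  Overlap: { '/' }

Answer: Yes. B → T / B → ε on { ε }; B → T / B → ',' ')' B on { ',' }; B → T / B → '/' on { '/' }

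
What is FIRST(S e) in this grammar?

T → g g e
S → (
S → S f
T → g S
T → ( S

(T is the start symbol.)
{ '(' }

FIRST sets of the non-terminals involved (from the grammar, by fixed-point iteration):
  FIRST(S) = { '(' }

To compute FIRST(S e), process the symbols left to right:
Symbol S is a non-terminal. Add FIRST(S) \ {ε} = { '(' }
S is not nullable (ε ∉ FIRST(S)), so stop here.
FIRST(S e) = { '(' }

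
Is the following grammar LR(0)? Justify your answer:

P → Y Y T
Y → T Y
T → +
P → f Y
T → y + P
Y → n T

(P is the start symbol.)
Yes, the grammar is LR(0)

Augment with P' → P and build the canonical LR(0) collection (I0 = CLOSURE({[P' → . P]}), then GOTO on every symbol after a dot until no new states appear). It has 15 states:
  I0: { [P → . Y Y T], [P → . f Y], [P' → . P], [T → . +], [T → . y + P], [Y → . T Y], [Y → . n T] }  — shift
  I1: { [T → + .] }  — reduce
  I2: { [P' → P .] }  — accept
  I3: { [T → . +], [T → . y + P], [Y → . T Y], [Y → . n T], [Y → T . Y] }  — shift
  I4: { [P → Y . Y T], [T → . +], [T → . y + P], [Y → . T Y], [Y → . n T] }  — shift
  I5: { [P → f . Y], [T → . +], [T → . y + P], [Y → . T Y], [Y → . n T] }  — shift
  I6: { [T → . +], [T → . y + P], [Y → n . T] }  — shift
  I7: { [T → y . + P] }  — shift
  I8: { [P → . Y Y T], [P → . f Y], [T → . +], [T → . y + P], [T → y + . P], [Y → . T Y], [Y → . n T] }  — shift
  I9: { [T → y + P .] }  — reduce
  I10: { [Y → n T .] }  — reduce
  I11: { [P → f Y .] }  — reduce
  I12: { [P → Y Y . T], [T → . +], [T → . y + P] }  — shift
  I13: { [P → Y Y T .] }  — reduce
  I14: { [Y → T Y .] }  — reduce

Every state is either a pure shift/goto state or contains exactly one complete item and nothing to shift — no conflicts. The grammar is LR(0).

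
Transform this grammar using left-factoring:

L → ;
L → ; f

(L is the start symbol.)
L → ; L'
L' → ε
L' → f

Left-factoring transforms A → αβ₁ | αβ₂ into A → αA' and A' → β₁ | β₂
(α is the longest common prefix among the alternatives). Repeat until
no nonterminal has two alternatives with a common prefix.

Round 1: L has alternatives sharing prefix ';'. Introduce L': L → ; L'
  Add: L' → ε
  Add: L' → f

No remaining common prefixes — done.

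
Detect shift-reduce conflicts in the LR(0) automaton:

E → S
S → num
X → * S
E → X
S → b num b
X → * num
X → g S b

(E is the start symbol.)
Augment with E' → E and build the canonical LR(0) collection (I0 = CLOSURE({[E' → . E]}), then GOTO on every symbol after a dot until no new states appear). It has 14 states:
  I0: { [E → . S], [E → . X], [E' → . E], [S → . b num b], [S → . num], [X → . * S], [X → . * num], [X → . g S b] }  — shift
  I1: { [S → . b num b], [S → . num], [X → * . S], [X → * . num] }  — shift
  I2: { [E' → E .] }  — accept
  I3: { [E → S .] }  — reduce
  I4: { [E → X .] }  — reduce
  I5: { [S → b . num b] }  — shift
  I6: { [S → . b num b], [S → . num], [X → g . S b] }  — shift
  I7: { [S → num .] }  — reduce
  I8: { [X → g S . b] }  — shift
  I9: { [X → g S b .] }  — reduce
  I10: { [S → b num . b] }  — shift
  I11: { [S → b num b .] }  — reduce
  I12: { [X → * S .] }  — reduce
  I13: { [S → num .], [X → * num .] }  — 2 reduces

No state contains both a complete item and a shift item.

Answer: No shift-reduce conflicts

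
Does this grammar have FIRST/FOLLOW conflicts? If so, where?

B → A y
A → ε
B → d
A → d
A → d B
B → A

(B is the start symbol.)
A FIRST/FOLLOW conflict occurs when a non-terminal N has a nullable alternative N → β (β ⇒* ε) and another alternative N → α with FIRST(α) ∩ FOLLOW(N) ≠ ∅: on such a lookahead the parser cannot decide between expanding α and letting N vanish via β.

Nullable non-terminals: A, B.
FIRST sets used below: FIRST(A) = { 'd', ε }

A: nullable alternative(s) A → ε; FOLLOW(A) = { $, 'y' }
  A → ε: FIRST \ {ε} = { } — this is the only nullable alternative, skip
  A → d: FIRST \ {ε} = { 'd' } — disjoint from FOLLOW(A)
  A → d B: FIRST \ {ε} = { 'd' } — disjoint from FOLLOW(A)

B: nullable alternative(s) B → A; FOLLOW(B) = { $, 'y' }
  B → A y: FIRST \ {ε} = { 'd', 'y' } — overlaps FOLLOW(B) on { 'y' }: CONFLICT
  B → d: FIRST \ {ε} = { 'd' } — disjoint from FOLLOW(B)
  B → A: FIRST \ {ε} = { 'd' } — this is the only nullable alternative, skip

So the grammar has 1 FIRST/FOLLOW conflict (marked CONFLICT above).

Answer: Yes. B → A y with FOLLOW(B) on { 'y' }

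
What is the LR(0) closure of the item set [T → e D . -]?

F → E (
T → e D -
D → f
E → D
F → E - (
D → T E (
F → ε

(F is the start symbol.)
Start with: [T → e D . -]
The dot precedes the terminal '-', so nothing is added.

CLOSURE = { [T → e D . -] }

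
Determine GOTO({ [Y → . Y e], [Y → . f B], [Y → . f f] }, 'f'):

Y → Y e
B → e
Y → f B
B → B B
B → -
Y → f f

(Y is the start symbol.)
{ [B → . -], [B → . B B], [B → . e], [Y → f . B], [Y → f . f] }

GOTO(I, 'f') = CLOSURE({ [A → αX.β] : [A → α.Xβ] ∈ I, X = 'f' })

Items with dot before 'f', with the dot advanced:
  [Y → . f B] → [Y → f . B]
  [Y → . f f] → [Y → f . f]
Closure of the advanced items:
  [Y → f . B] has the dot before B: add [B → . e], [B → . B B], [B → . -]

GOTO = { [B → . -], [B → . B B], [B → . e], [Y → f . B], [Y → f . f] }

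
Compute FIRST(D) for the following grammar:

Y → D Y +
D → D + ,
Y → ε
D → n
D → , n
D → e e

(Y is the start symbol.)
From D → D + ,:
  - D is the symbol being defined: contributes nothing new
    D is not nullable, so stop
From D → n:
  - n is a terminal: add 'n' and stop
From D → , n:
  - ',' is a terminal: add ',' and stop
From D → e e:
  - e is a terminal: add 'e' and stop

Collecting: FIRST(D) = { ',', 'e', 'n' }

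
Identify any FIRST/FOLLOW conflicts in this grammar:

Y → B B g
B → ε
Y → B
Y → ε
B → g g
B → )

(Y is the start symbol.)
Nullable non-terminals: B, Y.
FIRST sets used below: FIRST(B) = { ')', 'g', ε }

B: nullable alternative(s) B → ε; FOLLOW(B) = { $, ')', 'g' }
  B → ε: FIRST \ {ε} = { } — this is the only nullable alternative, skip
  B → g g: FIRST \ {ε} = { 'g' } — overlaps FOLLOW(B) on { 'g' }: CONFLICT
  B → ): FIRST \ {ε} = { ')' } — overlaps FOLLOW(B) on { ')' }: CONFLICT

Y: nullable alternative(s) Y → B, Y → ε; FOLLOW(Y) = { $ }
  Y → B B g: FIRST \ {ε} = { ')', 'g' } — disjoint from FOLLOW(Y)
  Y → B: FIRST \ {ε} = { ')', 'g' } — disjoint from FOLLOW(Y)
  Y → ε: FIRST \ {ε} = { } — disjoint from FOLLOW(Y)

So the grammar has 2 FIRST/FOLLOW conflicts (marked CONFLICT above).

Answer: Yes. B → g g with FOLLOW(B) on { 'g' }; B → ')' with FOLLOW(B) on { ')' }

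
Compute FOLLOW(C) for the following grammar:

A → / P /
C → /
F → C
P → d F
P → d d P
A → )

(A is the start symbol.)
In F → C: C is at the end, add FOLLOW(F)

The FOLLOW sets referred to above (computed the same way, to a fixed point):
  FOLLOW(F) = { '/' }

Taking the union: FOLLOW(C) = { '/' }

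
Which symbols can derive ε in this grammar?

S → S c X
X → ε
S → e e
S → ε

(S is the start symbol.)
A non-terminal is nullable if it can derive ε (the empty string): either it has an ε-production, or it has a production whose right-hand side consists entirely of nullable non-terminals.

ε-productions: X → ε, S → ε
So X, S are immediately nullable.
Every non-terminal is now nullable.
Nullable = { 'S', 'X' }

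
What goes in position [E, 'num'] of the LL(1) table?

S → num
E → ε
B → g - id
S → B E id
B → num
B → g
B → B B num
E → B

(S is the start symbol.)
E → B

To find M[E, 'num'], we find productions for E where 'num' is in the predict set (PREDICT(N → α) = (FIRST(α) \ {ε}) ∪ (FOLLOW(N) if α ⇒* ε)).

Relevant sets:
  FIRST(B) = { 'g', 'num' }
  FOLLOW(E) = { 'id' }

E → ε: PREDICT = { 'id' }
E → B: PREDICT = { 'g', 'num' }
  'num' is in predict set, so this production goes in M[E, 'num']

M[E, 'num'] = E → B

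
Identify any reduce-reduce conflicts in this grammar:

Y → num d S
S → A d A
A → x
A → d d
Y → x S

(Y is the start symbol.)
No reduce-reduce conflicts

A reduce-reduce conflict occurs when an LR(0) state has two complete items [A → α .] and [B → β .] — both call for a reduction, and with no lookahead the parser cannot choose between them.

Augment with Y' → Y and build the canonical LR(0) collection (I0 = CLOSURE({[Y' → . Y]}), then GOTO on every symbol after a dot until no new states appear). It has 13 states:
  I0: { [Y → . num d S], [Y → . x S], [Y' → . Y] }  — shift
  I1: { [Y' → Y .] }  — accept
  I2: { [Y → num . d S] }  — shift
  I3: { [A → . d d], [A → . x], [S → . A d A], [Y → x . S] }  — shift
  I4: { [S → A . d A] }  — shift
  I5: { [Y → x S .] }  — reduce
  I6: { [A → d . d] }  — shift
  I7: { [A → x .] }  — reduce
  I8: { [A → d d .] }  — reduce
  I9: { [A → . d d], [A → . x], [S → A d . A] }  — shift
  I10: { [S → A d A .] }  — reduce
  I11: { [A → . d d], [A → . x], [S → . A d A], [Y → num d . S] }  — shift
  I12: { [Y → num d S .] }  — reduce

No state contains more than one complete item.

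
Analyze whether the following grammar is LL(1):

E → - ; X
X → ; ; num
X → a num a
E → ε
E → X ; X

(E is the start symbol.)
Yes, the grammar is LL(1).

A grammar is LL(1) if for each non-terminal N with multiple productions, the predict sets of those productions are pairwise disjoint, where PREDICT(N → α) = (FIRST(α) \ {ε}) ∪ (FOLLOW(N) if α ⇒* ε).

Relevant sets:
  FIRST(X) = { ';', 'a' }
  FOLLOW(E) = { $ }

For E:
  PREDICT(E → '-' ';' X) = { '-' }
  PREDICT(E → ε) = { $ }
  PREDICT(E → X ';' X) = { ';', 'a' }
For X:
  PREDICT(X → ';' ';' num) = { ';' }
  PREDICT(X → a num a) = { 'a' }

All predict sets are disjoint. The grammar IS LL(1).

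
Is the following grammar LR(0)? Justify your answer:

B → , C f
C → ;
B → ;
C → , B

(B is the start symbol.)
Yes, the grammar is LR(0)

A grammar is LR(0) if no state in the canonical LR(0) collection has:
  - both a shift item (dot before a terminal) and a complete item (shift-reduce conflict), or
  - two or more complete items (reduce-reduce conflict; the accept item [B' → B .] counts as a complete item here).

Augment with B' → B and build the canonical LR(0) collection (I0 = CLOSURE({[B' → . B]}), then GOTO on every symbol after a dot until no new states appear). It has 9 states:
  I0: { [B → . , C f], [B → . ;], [B' → . B] }  — shift
  I1: { [B → , . C f], [C → . , B], [C → . ;] }  — shift
  I2: { [B → ; .] }  — reduce
  I3: { [B' → B .] }  — accept
  I4: { [B → . , C f], [B → . ;], [C → , . B] }  — shift
  I5: { [C → ; .] }  — reduce
  I6: { [B → , C . f] }  — shift
  I7: { [B → , C f .] }  — reduce
  I8: { [C → , B .] }  — reduce

Every state is either a pure shift/goto state or contains exactly one complete item and nothing to shift — no conflicts. The grammar is LR(0).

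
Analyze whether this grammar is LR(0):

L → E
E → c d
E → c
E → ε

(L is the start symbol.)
No. Shift-reduce conflict between [E → .] and [E → . c]

A grammar is LR(0) if no state in the canonical LR(0) collection has:
  - both a shift item (dot before a terminal) and a complete item (shift-reduce conflict), or
  - two or more complete items (reduce-reduce conflict; the accept item [L' → L .] counts as a complete item here).

Augment with L' → L and build the canonical LR(0) collection (I0 = CLOSURE({[L' → . L]}), then GOTO on every symbol after a dot until no new states appear). It has 5 states:
  I0: { [E → . c d], [E → . c], [E → .], [L → . E], [L' → . L] }  — shift, reduce
  I1: { [L → E .] }  — reduce
  I2: { [L' → L .] }  — accept
  I3: { [E → c . d], [E → c .] }  — shift, reduce
  I4: { [E → c d .] }  — reduce

Conflict in state I0:
  Shift-reduce conflict between [E → .] and [E → . c]
So the grammar is NOT LR(0).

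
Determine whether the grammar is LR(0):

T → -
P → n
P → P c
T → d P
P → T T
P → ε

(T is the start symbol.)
A grammar is LR(0) if no state in the canonical LR(0) collection has:
  - both a shift item (dot before a terminal) and a complete item (shift-reduce conflict), or
  - two or more complete items (reduce-reduce conflict; the accept item [T' → T .] counts as a complete item here).

Augment with T' → T and build the canonical LR(0) collection (I0 = CLOSURE({[T' → . T]}), then GOTO on every symbol after a dot until no new states appear). It has 9 states:
  I0: { [T → . -], [T → . d P], [T' → . T] }  — shift
  I1: { [T → - .] }  — reduce
  I2: { [T' → T .] }  — accept
  I3: { [P → . P c], [P → . T T], [P → . n], [P → .], [T → . -], [T → . d P], [T → d . P] }  — shift, reduce
  I4: { [P → P . c], [T → d P .] }  — shift, reduce
  I5: { [P → T . T], [T → . -], [T → . d P] }  — shift
  I6: { [P → n .] }  — reduce
  I7: { [P → T T .] }  — reduce
  I8: { [P → P c .] }  — reduce

Conflict in state I3:
  Shift-reduce conflict between [P → .] and [P → . n]
So the grammar is NOT LR(0).

Answer: No. Shift-reduce conflict between [P → .] and [P → . n]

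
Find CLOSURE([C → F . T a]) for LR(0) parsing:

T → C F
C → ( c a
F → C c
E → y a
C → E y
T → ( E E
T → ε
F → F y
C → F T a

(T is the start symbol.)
To compute CLOSURE, for each item [A → α.Bβ] where B is a non-terminal, add [B → .γ] for all productions B → γ; repeat for the newly added items until nothing changes.

Start with: [C → F . T a]
  [C → F . T a] has the dot before T: add [T → . C F], [T → . ( E E], [T → .]
  [T → . C F] has the dot before C: add [C → . ( c a], [C → . E y], [C → . F T a]
  [C → . E y] has the dot before E: add [E → . y a]
  [C → . F T a] has the dot before F: add [F → . C c], [F → . F y]
No further items can be added.

CLOSURE = { [C → . ( c a], [C → . E y], [C → . F T a], [C → F . T a], [E → . y a], [F → . C c], [F → . F y], [T → . ( E E], [T → . C F], [T → .] }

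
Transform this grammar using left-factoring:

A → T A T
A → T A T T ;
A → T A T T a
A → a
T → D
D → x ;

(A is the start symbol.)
A → T A T A'
A' → ε
A' → T A''
A'' → ;
A'' → a
A → a
T → D
D → x ;

Left-factoring transforms A → αβ₁ | αβ₂ into A → αA' and A' → β₁ | β₂
(α is the longest common prefix among the alternatives). Repeat until
no nonterminal has two alternatives with a common prefix.

Round 1: A has alternatives sharing prefix 'T A T'. Introduce A': A → T A T A'
  Add: A' → ε
  Add: A' → T ;
  Add: A' → T a

Round 2: A' has alternatives sharing prefix 'T'. Introduce A'': A' → T A''
  Add: A'' → ;
  Add: A'' → a

No remaining common prefixes — done.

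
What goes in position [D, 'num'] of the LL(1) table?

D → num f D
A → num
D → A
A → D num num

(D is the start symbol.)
D → num f D, D → A

To find M[D, 'num'], we find productions for D where 'num' is in the predict set (PREDICT(N → α) = (FIRST(α) \ {ε}) ∪ (FOLLOW(N) if α ⇒* ε)).

Relevant sets:
  FIRST(A) = { 'num' }

D → num f D: PREDICT = { 'num' }
  'num' is in predict set, so this production goes in M[D, 'num']
D → A: PREDICT = { 'num' }
  'num' is in predict set, so this production goes in M[D, 'num']

M[D, 'num'] = D → num f D, D → A  (a multiply-defined cell — the grammar is not LL(1))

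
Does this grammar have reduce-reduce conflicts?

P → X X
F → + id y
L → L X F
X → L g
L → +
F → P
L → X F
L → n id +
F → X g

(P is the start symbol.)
Yes — I17: [L → L X F .] vs [L → X F .]

A reduce-reduce conflict occurs when an LR(0) state has two complete items [A → α .] and [B → β .] — both call for a reduction, and with no lookahead the parser cannot choose between them.

Augment with P' → P and build the canonical LR(0) collection (I0 = CLOSURE({[P' → . P]}), then GOTO on every symbol after a dot until no new states appear). It has 19 states:
  I0: { [L → . +], [L → . L X F], [L → . X F], [L → . n id +], [P → . X X], [P' → . P], [X → . L g] }  — shift
  I1: { [L → + .] }  — reduce
  I2: { [L → . +], [L → . L X F], [L → . X F], [L → . n id +], [L → L . X F], [X → . L g], [X → L . g] }  — shift
  I3: { [P' → P .] }  — accept
  I4: { [F → . + id y], [F → . P], [F → . X g], [L → . +], [L → . L X F], [L → . X F], [L → . n id +], [L → X . F], [P → . X X], [P → X . X], [X → . L g] }  — shift
  I5: { [L → n . id +] }  — shift
  I6: { [L → n id . +] }  — shift
  I7: { [L → n id + .] }  — reduce
  I8: { [F → + . id y], [L → + .] }  — shift, reduce
  I9: { [L → X F .] }  — reduce
  I10: { [F → P .] }  — reduce
  I11: { [F → . + id y], [F → . P], [F → . X g], [F → X . g], [L → . +], [L → . L X F], [L → . X F], [L → . n id +], [L → X . F], [P → . X X], [P → X . X], [P → X X .], [X → . L g] }  — shift, reduce
  I12: { [F → X g .] }  — reduce
  I13: { [F → + id . y] }  — shift
  I14: { [F → + id y .] }  — reduce
  I15: { [F → . + id y], [F → . P], [F → . X g], [L → . +], [L → . L X F], [L → . X F], [L → . n id +], [L → L X . F], [L → X . F], [P → . X X], [X → . L g] }  — shift
  I16: { [X → L g .] }  — reduce
  I17: { [L → L X F .], [L → X F .] }  — 2 reduces
  I18: { [F → . + id y], [F → . P], [F → . X g], [F → X . g], [L → . +], [L → . L X F], [L → . X F], [L → . n id +], [L → X . F], [P → . X X], [P → X . X], [X → . L g] }  — shift

I17 contains complete items [L → L X F .], [L → X F .] — reduce-reduce conflict.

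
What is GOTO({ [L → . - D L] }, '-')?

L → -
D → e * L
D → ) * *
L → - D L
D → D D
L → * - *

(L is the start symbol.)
GOTO(I, '-') = CLOSURE({ [A → αX.β] : [A → α.Xβ] ∈ I, X = '-' })

Items with dot before '-', with the dot advanced:
  [L → . - D L] → [L → - . D L]
Closure of the advanced items:
  [L → - . D L] has the dot before D: add [D → . e * L], [D → . ) * *], [D → . D D]

GOTO = { [D → . ) * *], [D → . D D], [D → . e * L], [L → - . D L] }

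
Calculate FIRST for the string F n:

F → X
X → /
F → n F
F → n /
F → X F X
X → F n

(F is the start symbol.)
FIRST sets of the non-terminals involved (from the grammar, by fixed-point iteration):
  FIRST(F) = { '/', 'n' }

To compute FIRST(F n), process the symbols left to right:
Symbol F is a non-terminal. Add FIRST(F) \ {ε} = { '/', 'n' }
F is not nullable (ε ∉ FIRST(F)), so stop here.
FIRST(F n) = { '/', 'n' }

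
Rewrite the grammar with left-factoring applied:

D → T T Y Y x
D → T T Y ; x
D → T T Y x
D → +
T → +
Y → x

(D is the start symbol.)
Left-factoring transforms A → αβ₁ | αβ₂ into A → αA' and A' → β₁ | β₂
(α is the longest common prefix among the alternatives). Repeat until
no nonterminal has two alternatives with a common prefix.

Round 1: D has alternatives sharing prefix 'T T Y'. Introduce D': D → T T Y D'
  Add: D' → Y x
  Add: D' → ; x
  Add: D' → x

No remaining common prefixes — done.

Resulting grammar:
D → T T Y D'
D' → Y x
D' → ; x
D' → x
D → +
T → +
Y → x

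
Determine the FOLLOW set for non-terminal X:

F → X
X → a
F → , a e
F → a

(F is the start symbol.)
{ $ }

To compute FOLLOW(X), find every occurrence of X on a right-hand side N → α X β: add FIRST(β) \ {ε}, and if β is empty or nullable also add FOLLOW(N). Iterate to a fixed point.

In F → X: X is at the end, add FOLLOW(F)

The FOLLOW sets referred to above (computed the same way, to a fixed point):
  FOLLOW(F) = { $ }

Taking the union: FOLLOW(X) = { $ }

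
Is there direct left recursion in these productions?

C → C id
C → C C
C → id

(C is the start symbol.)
Yes, C is left-recursive

Direct left recursion occurs when N → N α for some non-terminal N (the right-hand side begins with the left-hand side itself).

C → C id: LEFT RECURSIVE (starts with C)
C → C C: LEFT RECURSIVE (starts with C)
C → id: starts with id

The grammar has direct left recursion on: C.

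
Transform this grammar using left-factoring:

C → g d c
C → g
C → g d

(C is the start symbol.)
C → g C'
C' → d C''
C'' → c
C'' → ε
C' → ε

Left-factoring transforms A → αβ₁ | αβ₂ into A → αA' and A' → β₁ | β₂
(α is the longest common prefix among the alternatives). Repeat until
no nonterminal has two alternatives with a common prefix.

Round 1: C has alternatives sharing prefix 'g'. Introduce C': C → g C'
  Add: C' → d c
  Add: C' → ε
  Add: C' → d

Round 2: C' has alternatives sharing prefix 'd'. Introduce C'': C' → d C''
  Add: C'' → c
  Add: C'' → ε

No remaining common prefixes — done.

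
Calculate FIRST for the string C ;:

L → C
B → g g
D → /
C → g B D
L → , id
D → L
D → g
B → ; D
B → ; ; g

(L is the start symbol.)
{ 'g' }

FIRST sets of the non-terminals involved (from the grammar, by fixed-point iteration):
  FIRST(C) = { 'g' }

To compute FIRST(C ;), process the symbols left to right:
Symbol C is a non-terminal. Add FIRST(C) \ {ε} = { 'g' }
C is not nullable (ε ∉ FIRST(C)), so stop here.
FIRST(C ;) = { 'g' }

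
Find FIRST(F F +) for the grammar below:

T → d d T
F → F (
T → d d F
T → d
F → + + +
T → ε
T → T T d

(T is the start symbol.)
{ '+' }

FIRST sets of the non-terminals involved (from the grammar, by fixed-point iteration):
  FIRST(F) = { '+' }

To compute FIRST(F F +), process the symbols left to right:
Symbol F is a non-terminal. Add FIRST(F) \ {ε} = { '+' }
F is not nullable (ε ∉ FIRST(F)), so stop here.
FIRST(F F +) = { '+' }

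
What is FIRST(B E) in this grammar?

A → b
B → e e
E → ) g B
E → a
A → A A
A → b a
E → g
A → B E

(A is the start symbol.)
{ 'e' }

FIRST sets of the non-terminals involved (from the grammar, by fixed-point iteration):
  FIRST(B) = { 'e' }

To compute FIRST(B E), process the symbols left to right:
Symbol B is a non-terminal. Add FIRST(B) \ {ε} = { 'e' }
B is not nullable (ε ∉ FIRST(B)), so stop here.
FIRST(B E) = { 'e' }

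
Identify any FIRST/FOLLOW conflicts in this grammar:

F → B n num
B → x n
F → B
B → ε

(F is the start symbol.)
No FIRST/FOLLOW conflicts.

A FIRST/FOLLOW conflict occurs when a non-terminal N has a nullable alternative N → β (β ⇒* ε) and another alternative N → α with FIRST(α) ∩ FOLLOW(N) ≠ ∅: on such a lookahead the parser cannot decide between expanding α and letting N vanish via β.

Nullable non-terminals: B, F.
FIRST sets used below: FIRST(B) = { 'x', ε }

B: nullable alternative(s) B → ε; FOLLOW(B) = { $, 'n' }
  B → x n: FIRST \ {ε} = { 'x' } — disjoint from FOLLOW(B)
  B → ε: FIRST \ {ε} = { } — this is the only nullable alternative, skip

F: nullable alternative(s) F → B; FOLLOW(F) = { $ }
  F → B n num: FIRST \ {ε} = { 'n', 'x' } — disjoint from FOLLOW(F)
  F → B: FIRST \ {ε} = { 'x' } — this is the only nullable alternative, skip

No FIRST/FOLLOW conflicts found.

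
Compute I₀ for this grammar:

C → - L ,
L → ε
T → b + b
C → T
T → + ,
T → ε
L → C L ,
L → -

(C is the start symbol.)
First, augment the grammar with C' → C
I₀ = CLOSURE({ [C' → . C] }):
  [C' → . C] has the dot before C: add [C → . - L ,], [C → . T]
  [C → . T] has the dot before T: add [T → . b + b], [T → . + ,], [T → .]
No further items can be added.

I₀ = { [C → . - L ,], [C → . T], [C' → . C], [T → . + ,], [T → . b + b], [T → .] }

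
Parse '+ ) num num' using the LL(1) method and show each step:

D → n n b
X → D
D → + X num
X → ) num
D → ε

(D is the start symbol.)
LL(1) parsing maintains a stack (initially the start symbol over $) and the input. At each step: if the stack top is a terminal, match it against the current input token; if it is a non-terminal N, replace it with the RHS of M[N, lookahead] (the unique production whose predict set contains the lookahead).

Stack is shown with the top on the left.

Stack        Input          Action
----------------------------------
D $          + ) num num $  output D → + X num
+ X num $    + ) num num $  match '+'
X num $      ) num num $    output X → ) num
) num num $  ) num num $    match ')'
num num $    num num $      match 'num'
num $        num $          match 'num'
$            $              accept

The string is accepted.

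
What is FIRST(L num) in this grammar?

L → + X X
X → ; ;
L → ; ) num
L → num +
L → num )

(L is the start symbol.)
FIRST sets of the non-terminals involved (from the grammar, by fixed-point iteration):
  FIRST(L) = { '+', ';', 'num' }

To compute FIRST(L num), process the symbols left to right:
Symbol L is a non-terminal. Add FIRST(L) \ {ε} = { '+', ';', 'num' }
L is not nullable (ε ∉ FIRST(L)), so stop here.
FIRST(L num) = { '+', ';', 'num' }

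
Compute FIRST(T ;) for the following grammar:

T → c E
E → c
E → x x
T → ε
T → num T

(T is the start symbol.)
FIRST sets of the non-terminals involved (from the grammar, by fixed-point iteration):
  FIRST(T) = { 'c', 'num', ε }

To compute FIRST(T ;), process the symbols left to right:
Symbol T is a non-terminal. Add FIRST(T) \ {ε} = { 'c', 'num' }
T is nullable (ε ∈ FIRST(T)), continue to the next symbol.
Symbol ; is a terminal. Add ';' and stop.
FIRST(T ;) = { ';', 'c', 'num' }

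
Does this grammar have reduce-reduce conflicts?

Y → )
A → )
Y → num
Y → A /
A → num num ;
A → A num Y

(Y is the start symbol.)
Yes — I1: [A → ) .] vs [Y → ) .]

A reduce-reduce conflict occurs when an LR(0) state has two complete items [A → α .] and [B → β .] — both call for a reduction, and with no lookahead the parser cannot choose between them.

Augment with Y' → Y and build the canonical LR(0) collection (I0 = CLOSURE({[Y' → . Y]}), then GOTO on every symbol after a dot until no new states appear). It has 10 states:
  I0: { [A → . )], [A → . A num Y], [A → . num num ;], [Y → . )], [Y → . A /], [Y → . num], [Y' → . Y] }  — shift
  I1: { [A → ) .], [Y → ) .] }  — 2 reduces
  I2: { [A → A . num Y], [Y → A . /] }  — shift
  I3: { [Y' → Y .] }  — accept
  I4: { [A → num . num ;], [Y → num .] }  — shift, reduce
  I5: { [A → num num . ;] }  — shift
  I6: { [A → num num ; .] }  — reduce
  I7: { [Y → A / .] }  — reduce
  I8: { [A → . )], [A → . A num Y], [A → . num num ;], [A → A num . Y], [Y → . )], [Y → . A /], [Y → . num] }  — shift
  I9: { [A → A num Y .] }  — reduce

I1 contains complete items [A → ) .], [Y → ) .] — reduce-reduce conflict.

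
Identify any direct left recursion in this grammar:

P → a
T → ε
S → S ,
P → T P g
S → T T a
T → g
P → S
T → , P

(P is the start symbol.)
Yes, S is left-recursive

Direct left recursion occurs when N → N α for some non-terminal N (the right-hand side begins with the left-hand side itself).

P → a: starts with a
T → ε: starts with ε
S → S ,: LEFT RECURSIVE (starts with S)
P → T P g: starts with T
S → T T a: starts with T
T → g: starts with g
P → S: starts with S
T → , P: starts with ','

The grammar has direct left recursion on: S.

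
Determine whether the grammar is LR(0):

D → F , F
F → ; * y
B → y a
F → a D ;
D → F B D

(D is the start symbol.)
A grammar is LR(0) if no state in the canonical LR(0) collection has:
  - both a shift item (dot before a terminal) and a complete item (shift-reduce conflict), or
  - two or more complete items (reduce-reduce conflict; the accept item [D' → D .] counts as a complete item here).

Augment with D' → D and build the canonical LR(0) collection (I0 = CLOSURE({[D' → . D]}), then GOTO on every symbol after a dot until no new states appear). It has 15 states:
  I0: { [D → . F , F], [D → . F B D], [D' → . D], [F → . ; * y], [F → . a D ;] }  — shift
  I1: { [F → ; . * y] }  — shift
  I2: { [D' → D .] }  — accept
  I3: { [B → . y a], [D → F . , F], [D → F . B D] }  — shift
  I4: { [D → . F , F], [D → . F B D], [F → . ; * y], [F → . a D ;], [F → a . D ;] }  — shift
  I5: { [F → a D . ;] }  — shift
  I6: { [F → a D ; .] }  — reduce
  I7: { [D → F , . F], [F → . ; * y], [F → . a D ;] }  — shift
  I8: { [D → . F , F], [D → . F B D], [D → F B . D], [F → . ; * y], [F → . a D ;] }  — shift
  I9: { [B → y . a] }  — shift
  I10: { [B → y a .] }  — reduce
  I11: { [D → F B D .] }  — reduce
  I12: { [D → F , F .] }  — reduce
  I13: { [F → ; * . y] }  — shift
  I14: { [F → ; * y .] }  — reduce

Every state is either a pure shift/goto state or contains exactly one complete item and nothing to shift — no conflicts. The grammar is LR(0).

Answer: Yes, the grammar is LR(0)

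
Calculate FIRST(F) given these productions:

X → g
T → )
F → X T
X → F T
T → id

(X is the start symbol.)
FIRST sets of the other non-terminals involved (by the same procedure, iterated to a fixed point):
  FIRST(X) = { 'g' }

From F → X T:
  - X is a non-terminal: add FIRST(X) \ {ε} = { 'g' }
    X is not nullable, so stop

Collecting: FIRST(F) = { 'g' }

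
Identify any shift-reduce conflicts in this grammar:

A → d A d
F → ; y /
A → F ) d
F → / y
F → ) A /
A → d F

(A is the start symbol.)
Augment with A' → A and build the canonical LR(0) collection (I0 = CLOSURE({[A' → . A]}), then GOTO on every symbol after a dot until no new states appear). It has 17 states:
  I0: { [A → . F ) d], [A → . d A d], [A → . d F], [A' → . A], [F → . ) A /], [F → . / y], [F → . ; y /] }  — shift
  I1: { [A → . F ) d], [A → . d A d], [A → . d F], [F → ) . A /], [F → . ) A /], [F → . / y], [F → . ; y /] }  — shift
  I2: { [F → / . y] }  — shift
  I3: { [F → ; . y /] }  — shift
  I4: { [A' → A .] }  — accept
  I5: { [A → F . ) d] }  — shift
  I6: { [A → . F ) d], [A → . d A d], [A → . d F], [A → d . A d], [A → d . F], [F → . ) A /], [F → . / y], [F → . ; y /] }  — shift
  I7: { [A → d A . d] }  — shift
  I8: { [A → F . ) d], [A → d F .] }  — shift, reduce
  I9: { [A → F ) . d] }  — shift
  I10: { [A → F ) d .] }  — reduce
  I11: { [A → d A d .] }  — reduce
  I12: { [F → ; y . /] }  — shift
  I13: { [F → ; y / .] }  — reduce
  I14: { [F → / y .] }  — reduce
  I15: { [F → ) A . /] }  — shift
  I16: { [F → ) A / .] }  — reduce

I8 contains reduce item [A → d F .] and shift item [A → F . ) d] — shift-reduce conflict.

Answer: Yes — I8: [A → d F .] vs [A → F . ) d]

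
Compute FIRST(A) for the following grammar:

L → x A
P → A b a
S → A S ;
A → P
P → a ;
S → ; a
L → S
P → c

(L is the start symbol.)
{ 'a', 'c' }

To compute FIRST(A), examine every production with A on the left-hand side, reading each right-hand side left to right until a non-nullable symbol is reached.

FIRST sets of the other non-terminals involved (by the same procedure, iterated to a fixed point):
  FIRST(P) = { 'a', 'c' }

From A → P:
  - P is a non-terminal: add FIRST(P) \ {ε} = { 'a', 'c' }
    P is not nullable, so stop

Collecting: FIRST(A) = { 'a', 'c' }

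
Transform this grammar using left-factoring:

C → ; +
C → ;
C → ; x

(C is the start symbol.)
C → ; C'
C' → +
C' → ε
C' → x

Left-factoring transforms A → αβ₁ | αβ₂ into A → αA' and A' → β₁ | β₂
(α is the longest common prefix among the alternatives). Repeat until
no nonterminal has two alternatives with a common prefix.

Round 1: C has alternatives sharing prefix ';'. Introduce C': C → ; C'
  Add: C' → +
  Add: C' → ε
  Add: C' → x

No remaining common prefixes — done.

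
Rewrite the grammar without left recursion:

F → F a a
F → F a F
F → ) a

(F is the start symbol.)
F is directly left-recursive. The standard transformation for
  A → A α₁ | ... | A α_m | β₁ | ... | β_n
is
  A  → β₁ A' | ... | β_n A'
  A' → α₁ A' | ... | α_m A' | ε

F → ) a becomes F → ) a F'
F → F a a becomes F' → a a F'
F → F a F becomes F' → a F F'
Add F' → ε

Resulting grammar:
F → ) a F'
F' → a a F'
F' → a F F'
F' → ε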